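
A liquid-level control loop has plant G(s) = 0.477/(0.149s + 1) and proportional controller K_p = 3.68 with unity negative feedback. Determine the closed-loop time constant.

Closed loop: T(s) = K_p·G/(1+K_p·G) = 1.755/(0.149s + 1 + 1.755), with pole at s = −(1 + 1.755)/0.149 = −18.49.
Closed-loop time constant τ = 1/18.49 = 0.0541 s.

τ = 0.0541 s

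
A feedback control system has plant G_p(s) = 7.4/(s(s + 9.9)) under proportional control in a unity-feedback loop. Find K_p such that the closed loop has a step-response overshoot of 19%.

K_p = 15.2

From %OS = 100·exp(−πζ/√(1−ζ²)) = 19%, ζ = −ln(0.19)/√(π²+ln²(0.19)) = 0.4673.
Characteristic equation s² + 9.9s + 7.4K_p = 0 gives ζ = 9.9/(2√(7.4K_p)).
Setting ζ = 0.4673: √(7.4K_p) = 9.9/(2·0.4673) = 10.59, so K_p = 112.2/7.4 = 15.2.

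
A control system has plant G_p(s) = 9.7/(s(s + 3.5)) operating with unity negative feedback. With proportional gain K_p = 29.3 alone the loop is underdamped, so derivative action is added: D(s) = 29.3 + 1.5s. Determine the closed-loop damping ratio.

ζ = 0.535

Forward path: (29.3 + 1.5s)·9.7/(s(s+3.5)). The closed-loop characteristic equation is s² + (3.5 + 9.7·1.5)s + 9.7·29.3 = 0.
That is s² + 18.05s + 284.2 = 0, so ω_n = 16.86 rad/s and ζ = 18.05/(2·16.86) = 0.5353.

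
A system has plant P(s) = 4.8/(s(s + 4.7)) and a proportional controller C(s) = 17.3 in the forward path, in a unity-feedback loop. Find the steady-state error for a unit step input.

0

The open loop C(s)P(s) has a pole at the origin (type 1), so the static position error constant is infinite and e_ss = 1/(1+∞) = 0.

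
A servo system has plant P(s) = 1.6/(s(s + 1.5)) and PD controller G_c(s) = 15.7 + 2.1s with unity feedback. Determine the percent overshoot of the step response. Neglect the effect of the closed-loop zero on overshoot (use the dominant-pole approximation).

17.5%

Forward path: (15.7 + 2.1s)·1.6/(s(s+1.5)). The closed-loop characteristic equation is s² + (1.5 + 1.6·2.1)s + 1.6·15.7 = 0.
That is s² + 4.86s + 25.12 = 0, so ω_n = 5.012 rad/s and ζ = 4.86/(2·5.012) = 0.4848.
%OS = 100·exp(−πζ/√(1−ζ²)) = 17.5%.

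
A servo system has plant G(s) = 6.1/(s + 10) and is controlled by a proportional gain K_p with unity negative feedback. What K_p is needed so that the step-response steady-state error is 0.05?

For a type-0 loop with proportional control, e_ss = 1/(1 + K_p·G(0)).
G(0) = 0.61. Require 1/(1 + K_p·0.61) = 0.05, so 1 + 0.61·K_p = 20.
K_p = (20 − 1)/0.61 = 31.1.

K_p = 31.1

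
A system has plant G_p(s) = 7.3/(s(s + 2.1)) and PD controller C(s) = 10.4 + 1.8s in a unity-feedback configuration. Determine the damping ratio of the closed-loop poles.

Forward path: (10.4 + 1.8s)·7.3/(s(s+2.1)). The closed-loop characteristic equation is s² + (2.1 + 7.3·1.8)s + 7.3·10.4 = 0.
That is s² + 15.24s + 75.92 = 0, so ω_n = 8.713 rad/s and ζ = 15.24/(2·8.713) = 0.8745.

ζ = 0.875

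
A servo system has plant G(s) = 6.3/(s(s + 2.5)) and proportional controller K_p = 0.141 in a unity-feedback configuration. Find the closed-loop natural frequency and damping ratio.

ω_n = 0.942 rad/s, ζ = 1.33

The closed-loop denominator is s(s+2.5) + 0.141·6.3 = s² + 2.5s + 0.8883.
Matching s² + 2ζω_n s + ω_n²: ω_n = √0.8883 = 0.9425 rad/s and 2ζω_n = 2.5, so ζ = 2.5/(2·0.9425) = 1.33.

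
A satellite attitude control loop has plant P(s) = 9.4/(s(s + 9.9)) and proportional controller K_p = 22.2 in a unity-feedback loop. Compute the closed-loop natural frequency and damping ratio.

ω_n = 14.4 rad/s, ζ = 0.343

With unity feedback the closed-loop characteristic equation is s² + 9.9s + 22.2·9.4 = s² + 9.9s + 208.7 = 0.
So ω_n² = 208.7 ⇒ ω_n = 14.45 rad/s, and ζ = 9.9/(2ω_n) = 0.343.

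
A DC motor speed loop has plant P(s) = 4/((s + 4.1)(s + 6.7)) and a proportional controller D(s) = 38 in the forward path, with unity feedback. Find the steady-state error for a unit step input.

The loop is type 0. Static position error constant K_pos = D(0)·P(0) = 38·0.1456 = 5.533.
Steady-state error to a unit step: e_ss = 1/(1+K_pos) = 1/6.533 = 0.153.

0.153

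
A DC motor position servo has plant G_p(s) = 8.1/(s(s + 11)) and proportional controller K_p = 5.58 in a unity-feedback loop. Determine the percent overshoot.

The closed-loop denominator s² + 11s + 45.2 gives ω_n = √45.2 = 6.723 and ζ = 11/(2ω_n) = 0.8181.
%OS = 100·exp(−πζ/√(1−ζ²)) = 100·exp(−π·0.8181/√0.3307) = 1.15%.

1.15%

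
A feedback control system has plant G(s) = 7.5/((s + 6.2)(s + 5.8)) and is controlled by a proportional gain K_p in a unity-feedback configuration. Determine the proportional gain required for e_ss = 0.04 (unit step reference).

Steady-state error for a unit step on this type-0 loop is 1/(1 + K_p·G(0)).
G(0) = 0.2086. Require 1/(1 + K_p·0.2086) = 0.04, so 1 + 0.2086·K_p = 25.
K_p = (25 − 1)/0.2086 = 115.

K_p = 115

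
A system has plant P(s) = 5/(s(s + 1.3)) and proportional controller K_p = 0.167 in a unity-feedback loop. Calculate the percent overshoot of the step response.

Closed-loop characteristic equation: s² + 1.3s + 0.835 = 0, so ω_n = 0.9138 rad/s and ζ = 1.3/(2·0.9138) = 0.7113.
%OS = 100·exp(−πζ/√(1−ζ²)) = 100·exp(−π·0.7113/√0.494) = 4.16%.

4.16%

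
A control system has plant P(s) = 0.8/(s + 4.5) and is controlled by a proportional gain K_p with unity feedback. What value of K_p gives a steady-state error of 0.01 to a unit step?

For a type-0 loop with proportional control, e_ss = 1/(1 + K_p·P(0)).
P(0) = 0.1778. Require 1/(1 + K_p·0.1778) = 0.01, so 1 + 0.1778·K_p = 100.
K_p = (100 − 1)/0.1778 = 557.

K_p = 557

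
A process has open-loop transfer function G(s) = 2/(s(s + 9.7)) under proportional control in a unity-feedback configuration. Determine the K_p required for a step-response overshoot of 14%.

From %OS = 100·exp(−πζ/√(1−ζ²)) = 14%, ζ = −ln(0.14)/√(π²+ln²(0.14)) = 0.5305.
Characteristic equation s² + 9.7s + 2K_p = 0 gives ζ = 9.7/(2√(2K_p)).
Setting ζ = 0.5305: √(2K_p) = 9.7/(2·0.5305) = 9.142, so K_p = 83.58/2 = 41.8.

K_p = 41.8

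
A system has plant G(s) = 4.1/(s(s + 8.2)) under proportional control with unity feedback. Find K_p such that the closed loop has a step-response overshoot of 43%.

K_p = 60.9

From %OS = 100·exp(−πζ/√(1−ζ²)) = 43%, ζ = −ln(0.43)/√(π²+ln²(0.43)) = 0.2594.
Characteristic equation s² + 8.2s + 4.1K_p = 0 gives ζ = 8.2/(2√(4.1K_p)).
Setting ζ = 0.2594: √(4.1K_p) = 8.2/(2·0.2594) = 15.8, so K_p = 249.7/4.1 = 60.9.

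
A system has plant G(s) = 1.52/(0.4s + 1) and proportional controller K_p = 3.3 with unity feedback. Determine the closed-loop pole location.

s = -15.04

Closed loop: T(s) = K_p·G/(1+K_p·G) = 5.016/(0.4s + 1 + 5.016), with pole at s = −(1 + 5.016)/0.4 = −15.04.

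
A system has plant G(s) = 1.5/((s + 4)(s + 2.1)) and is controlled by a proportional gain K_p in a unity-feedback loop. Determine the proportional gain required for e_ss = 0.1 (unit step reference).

The loop is type 0, so e_ss(step) = 1/(1 + K_pos) with K_pos = K_p·G(0).
G(0) = 0.1786. Require 1/(1 + K_p·0.1786) = 0.1, so 1 + 0.1786·K_p = 10.
K_p = (10 − 1)/0.1786 = 50.4.

K_p = 50.4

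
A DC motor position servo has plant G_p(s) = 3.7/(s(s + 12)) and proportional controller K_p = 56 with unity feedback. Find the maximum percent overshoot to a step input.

23.7%

The closed-loop denominator s² + 12s + 207.2 gives ω_n = √207.2 = 14.39 and ζ = 12/(2ω_n) = 0.4168.
%OS = 100·exp(−πζ/√(1−ζ²)) = 100·exp(−π·0.4168/√0.8263) = 23.7%.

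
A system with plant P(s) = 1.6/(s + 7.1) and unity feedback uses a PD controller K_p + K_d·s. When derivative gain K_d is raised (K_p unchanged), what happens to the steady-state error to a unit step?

unchanged

K_d affects only the transient (the s-coefficient); the DC loop gain, and hence e_ss, depends only on K_p.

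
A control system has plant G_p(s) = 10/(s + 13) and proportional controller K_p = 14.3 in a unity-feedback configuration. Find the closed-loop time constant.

Closed-loop transfer function: T(s) = K_p·G_p(s)/(1 + K_p·G_p(s)) = 143/(s + 13 + 143) = 143/(s + 156).
Time constant τ = 1/156 = 0.00641 s.

τ = 0.00641 s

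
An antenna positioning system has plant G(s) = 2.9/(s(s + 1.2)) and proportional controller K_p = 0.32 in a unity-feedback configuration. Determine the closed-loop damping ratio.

ζ = 0.623

With unity feedback the closed-loop characteristic equation is s² + 1.2s + 0.32·2.9 = s² + 1.2s + 0.928 = 0.
Matching s² + 2ζω_n s + ω_n²: ω_n = √0.928 = 0.9633 rad/s and 2ζω_n = 1.2, so ζ = 1.2/(2·0.9633) = 0.623.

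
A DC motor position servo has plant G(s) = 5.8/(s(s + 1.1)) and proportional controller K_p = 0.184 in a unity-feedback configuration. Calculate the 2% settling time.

T_s ≈ 7.27 s

From 1 + K_pG(s) = 0: s² + 1.1s + 1.067 = 0 ⇒ ω_n = 1.033, ζ = 0.5324.
2% settling time T_s ≈ 4/(ζω_n) = 4/0.55 = 7.27 s.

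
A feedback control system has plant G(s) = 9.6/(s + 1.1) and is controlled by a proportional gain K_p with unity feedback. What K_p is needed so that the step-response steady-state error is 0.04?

K_p = 2.75

Steady-state error for a unit step on this type-0 loop is 1/(1 + K_p·G(0)).
G(0) = 8.727. Require 1/(1 + K_p·8.727) = 0.04, so 1 + 8.727·K_p = 25.
K_p = (25 − 1)/8.727 = 2.75.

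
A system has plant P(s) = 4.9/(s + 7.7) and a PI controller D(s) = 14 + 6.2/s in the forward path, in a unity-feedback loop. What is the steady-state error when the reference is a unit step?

The open loop D(s)P(s) has a pole at the origin (type 1), so the static position error constant is infinite and e_ss = 1/(1+∞) = 0.

0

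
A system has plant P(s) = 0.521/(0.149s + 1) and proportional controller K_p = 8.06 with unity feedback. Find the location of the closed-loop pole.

s = -34.89

Closed loop: T(s) = K_p·P/(1+K_p·P) = 4.199/(0.149s + 1 + 4.199), with pole at s = −(1 + 4.199)/0.149 = −34.89.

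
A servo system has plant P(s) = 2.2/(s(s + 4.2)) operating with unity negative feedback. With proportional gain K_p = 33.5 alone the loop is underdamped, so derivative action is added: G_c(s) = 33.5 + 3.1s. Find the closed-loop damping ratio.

ζ = 0.642

Forward path: (33.5 + 3.1s)·2.2/(s(s+4.2)). The closed-loop characteristic equation is s² + (4.2 + 2.2·3.1)s + 2.2·33.5 = 0.
That is s² + 11.02s + 73.7 = 0, so ω_n = 8.585 rad/s and ζ = 11.02/(2·8.585) = 0.6418.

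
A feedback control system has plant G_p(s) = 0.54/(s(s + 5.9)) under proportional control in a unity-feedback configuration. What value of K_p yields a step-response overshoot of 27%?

K_p = 109

From %OS = 100·exp(−πζ/√(1−ζ²)) = 27%, ζ = −ln(0.27)/√(π²+ln²(0.27)) = 0.3847.
Characteristic equation s² + 5.9s + 0.54K_p = 0 gives ζ = 5.9/(2√(0.54K_p)).
Setting ζ = 0.3847: √(0.54K_p) = 5.9/(2·0.3847) = 7.668, so K_p = 58.8/0.54 = 109.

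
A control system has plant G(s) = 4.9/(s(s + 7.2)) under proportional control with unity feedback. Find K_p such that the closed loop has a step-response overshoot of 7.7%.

K_p = 6.62

From %OS = 100·exp(−πζ/√(1−ζ²)) = 7.7%, ζ = −ln(0.077)/√(π²+ln²(0.077)) = 0.6323.
Characteristic equation s² + 7.2s + 4.9K_p = 0 gives ζ = 7.2/(2√(4.9K_p)).
Setting ζ = 0.6323: √(4.9K_p) = 7.2/(2·0.6323) = 5.694, so K_p = 32.42/4.9 = 6.62.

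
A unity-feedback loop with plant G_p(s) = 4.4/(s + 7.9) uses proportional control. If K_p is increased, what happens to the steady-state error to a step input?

decrease

e_ss = 1/(1 + K_p·G_p(0)); a larger K_p raises the denominator, so e_ss decreases.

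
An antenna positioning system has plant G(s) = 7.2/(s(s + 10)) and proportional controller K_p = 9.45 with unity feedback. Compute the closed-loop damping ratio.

With unity feedback the closed-loop characteristic equation is s² + 10s + 9.45·7.2 = s² + 10s + 68.04 = 0.
So ω_n² = 68.04 ⇒ ω_n = 8.249 rad/s, and ζ = 10/(2ω_n) = 0.606.

ζ = 0.606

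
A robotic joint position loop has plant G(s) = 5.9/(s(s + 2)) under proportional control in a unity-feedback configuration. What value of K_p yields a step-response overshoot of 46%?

K_p = 2.94

From %OS = 100·exp(−πζ/√(1−ζ²)) = 46%, ζ = −ln(0.46)/√(π²+ln²(0.46)) = 0.24.
Characteristic equation s² + 2s + 5.9K_p = 0 gives ζ = 2/(2√(5.9K_p)).
Setting ζ = 0.24: √(5.9K_p) = 2/(2·0.24) = 4.167, so K_p = 17.37/5.9 = 2.94.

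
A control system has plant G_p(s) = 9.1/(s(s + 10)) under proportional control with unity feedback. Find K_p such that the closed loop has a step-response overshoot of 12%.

K_p = 8.78

From %OS = 100·exp(−πζ/√(1−ζ²)) = 12%, ζ = −ln(0.12)/√(π²+ln²(0.12)) = 0.5594.
Characteristic equation s² + 10s + 9.1K_p = 0 gives ζ = 10/(2√(9.1K_p)).
Setting ζ = 0.5594: √(9.1K_p) = 10/(2·0.5594) = 8.938, so K_p = 79.89/9.1 = 8.78.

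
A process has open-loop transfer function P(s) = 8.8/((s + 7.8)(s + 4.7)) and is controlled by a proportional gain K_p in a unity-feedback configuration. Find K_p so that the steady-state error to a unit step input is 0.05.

K_p = 79.2

The loop is type 0, so e_ss(step) = 1/(1 + K_pos) with K_pos = K_p·P(0).
P(0) = 0.24. Require 1/(1 + K_p·0.24) = 0.05, so 1 + 0.24·K_p = 20.
K_p = (20 − 1)/0.24 = 79.2.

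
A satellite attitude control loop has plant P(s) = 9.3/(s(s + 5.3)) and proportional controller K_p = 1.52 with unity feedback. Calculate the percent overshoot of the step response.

From 1 + K_pP(s) = 0: s² + 5.3s + 14.14 = 0 ⇒ ω_n = 3.76, ζ = 0.7048.
%OS = 100·exp(−πζ/√(1−ζ²)) = 100·exp(−π·0.7048/√0.5032) = 4.41%.

4.41%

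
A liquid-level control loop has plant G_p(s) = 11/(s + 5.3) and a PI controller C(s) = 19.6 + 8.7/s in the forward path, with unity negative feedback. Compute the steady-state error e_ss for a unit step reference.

The open loop C(s)G_p(s) has a pole at the origin (type 1), so the static position error constant is infinite and e_ss = 1/(1+∞) = 0.

0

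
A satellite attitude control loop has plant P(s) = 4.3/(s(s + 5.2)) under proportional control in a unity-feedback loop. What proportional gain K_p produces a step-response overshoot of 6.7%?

K_p = 3.7

From %OS = 100·exp(−πζ/√(1−ζ²)) = 6.7%, ζ = −ln(0.067)/√(π²+ln²(0.067)) = 0.6522.
Characteristic equation s² + 5.2s + 4.3K_p = 0 gives ζ = 5.2/(2√(4.3K_p)).
Setting ζ = 0.6522: √(4.3K_p) = 5.2/(2·0.6522) = 3.986, so K_p = 15.89/4.3 = 3.7.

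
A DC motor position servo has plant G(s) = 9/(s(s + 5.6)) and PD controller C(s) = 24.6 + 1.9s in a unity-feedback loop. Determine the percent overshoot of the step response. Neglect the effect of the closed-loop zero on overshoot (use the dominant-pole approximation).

Forward path: (24.6 + 1.9s)·9/(s(s+5.6)). The closed-loop characteristic equation is s² + (5.6 + 9·1.9)s + 9·24.6 = 0.
That is s² + 22.7s + 221.4 = 0, so ω_n = 14.88 rad/s and ζ = 22.7/(2·14.88) = 0.7628.
%OS = 100·exp(−πζ/√(1−ζ²)) = 2.46%.

2.46%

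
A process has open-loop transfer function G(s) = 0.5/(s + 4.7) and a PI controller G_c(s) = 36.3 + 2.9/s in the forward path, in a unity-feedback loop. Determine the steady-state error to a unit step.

The open loop G_c(s)G(s) has a pole at the origin (type 1), so the static position error constant is infinite and e_ss = 1/(1+∞) = 0.

0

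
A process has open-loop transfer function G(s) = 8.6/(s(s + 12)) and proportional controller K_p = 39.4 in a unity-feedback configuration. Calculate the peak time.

T_p = 0.181 s

Closed-loop characteristic equation: s² + 12s + 338.8 = 0, so ω_n = 18.41 rad/s and ζ = 12/(2·18.41) = 0.326.
Damped frequency ω_d = ω_n√(1−ζ²) = 17.4 rad/s, so peak time T_p = π/ω_d = 0.181 s.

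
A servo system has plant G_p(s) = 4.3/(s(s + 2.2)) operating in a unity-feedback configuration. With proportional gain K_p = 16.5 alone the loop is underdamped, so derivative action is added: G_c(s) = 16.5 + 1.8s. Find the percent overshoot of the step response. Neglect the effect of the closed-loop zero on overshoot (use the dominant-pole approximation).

10.1%

Forward path: (16.5 + 1.8s)·4.3/(s(s+2.2)). The closed-loop characteristic equation is s² + (2.2 + 4.3·1.8)s + 4.3·16.5 = 0.
That is s² + 9.94s + 70.95 = 0, so ω_n = 8.423 rad/s and ζ = 9.94/(2·8.423) = 0.59.
%OS = 100·exp(−πζ/√(1−ζ²)) = 10.1%.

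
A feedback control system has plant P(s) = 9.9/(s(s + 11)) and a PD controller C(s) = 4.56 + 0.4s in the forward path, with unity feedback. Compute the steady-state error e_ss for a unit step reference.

0

The open loop C(s)P(s) has a pole at the origin (type 1), so the static position error constant is infinite and e_ss = 1/(1+∞) = 0.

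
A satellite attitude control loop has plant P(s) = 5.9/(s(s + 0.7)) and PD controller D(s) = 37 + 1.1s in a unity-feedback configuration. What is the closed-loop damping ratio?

ζ = 0.243

Forward path: (37 + 1.1s)·5.9/(s(s+0.7)). The closed-loop characteristic equation is s² + (0.7 + 5.9·1.1)s + 5.9·37 = 0.
That is s² + 7.19s + 218.3 = 0, so ω_n = 14.77 rad/s and ζ = 7.19/(2·14.77) = 0.2433.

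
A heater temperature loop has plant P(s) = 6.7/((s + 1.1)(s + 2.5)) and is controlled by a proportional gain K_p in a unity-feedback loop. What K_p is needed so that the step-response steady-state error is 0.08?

The loop is type 0, so e_ss(step) = 1/(1 + K_pos) with K_pos = K_p·P(0).
P(0) = 2.436. Require 1/(1 + K_p·2.436) = 0.08, so 1 + 2.436·K_p = 12.5.
K_p = (12.5 − 1)/2.436 = 4.72.

K_p = 4.72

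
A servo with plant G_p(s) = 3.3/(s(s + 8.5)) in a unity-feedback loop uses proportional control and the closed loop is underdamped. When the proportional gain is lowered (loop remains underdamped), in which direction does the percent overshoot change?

ζ = 8.5/(2√(3.3K_p)) rises as K_p falls; higher damping means less overshoot.

decrease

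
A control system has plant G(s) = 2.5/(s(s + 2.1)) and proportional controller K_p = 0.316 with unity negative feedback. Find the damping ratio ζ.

ζ = 1.18

With unity feedback the closed-loop characteristic equation is s² + 2.1s + 0.316·2.5 = s² + 2.1s + 0.79 = 0.
So ω_n² = 0.79 ⇒ ω_n = 0.8888 rad/s, and ζ = 2.1/(2ω_n) = 1.18.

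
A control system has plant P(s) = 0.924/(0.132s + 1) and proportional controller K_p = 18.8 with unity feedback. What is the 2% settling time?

Closed loop: T(s) = K_p·P/(1+K_p·P) = 17.37/(0.132s + 1 + 17.37), with pole at s = −(1 + 17.37)/0.132 = −139.2.
τ = 1/139.2 = 0.007185 s, so 2% settling time ≈ 4τ = 0.0287 s.

T_s ≈ 0.0287 s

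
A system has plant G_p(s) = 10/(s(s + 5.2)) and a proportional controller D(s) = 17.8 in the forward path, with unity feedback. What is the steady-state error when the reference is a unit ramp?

The loop has one pole at the origin (type 1). Velocity error constant K_v = lim_{s→0} s·D(s)G_p(s) = 17.8·10/5.2 = 34.23.
Steady-state error to a unit ramp: e_ss = 1/K_v = 0.0292.

0.0292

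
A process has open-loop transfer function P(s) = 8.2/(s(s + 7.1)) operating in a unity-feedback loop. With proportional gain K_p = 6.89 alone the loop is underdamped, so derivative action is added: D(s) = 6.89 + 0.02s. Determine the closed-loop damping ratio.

Forward path: (6.89 + 0.02s)·8.2/(s(s+7.1)). The closed-loop characteristic equation is s² + (7.1 + 8.2·0.02)s + 8.2·6.89 = 0.
That is s² + 7.264s + 56.5 = 0, so ω_n = 7.517 rad/s and ζ = 7.264/(2·7.517) = 0.4832.

ζ = 0.483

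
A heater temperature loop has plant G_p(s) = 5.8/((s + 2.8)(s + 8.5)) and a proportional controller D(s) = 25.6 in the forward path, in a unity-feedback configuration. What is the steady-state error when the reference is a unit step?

0.138

The loop is type 0. Static position error constant K_pos = D(0)·G_p(0) = 25.6·0.2437 = 6.239.
Steady-state error to a unit step: e_ss = 1/(1+K_pos) = 1/7.239 = 0.138.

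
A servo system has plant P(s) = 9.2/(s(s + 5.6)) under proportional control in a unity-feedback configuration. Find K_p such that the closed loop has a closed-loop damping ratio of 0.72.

K_p = 1.64

Closed-loop characteristic equation: s² + 5.6s + K_p·9.2 = 0.
So ω_n = √(9.2K_p) and 2ζω_n = 5.6, giving ζ = 5.6/(2√(9.2K_p)).
Setting ζ = 0.72: √(9.2K_p) = 5.6/(2·0.72) = 3.889, so K_p = 15.12/9.2 = 1.64.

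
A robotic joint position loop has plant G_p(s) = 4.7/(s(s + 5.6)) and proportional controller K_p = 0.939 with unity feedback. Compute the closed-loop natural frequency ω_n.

1 + K_p·G_p(s) = 0 gives s² + 5.6s + 4.413 = 0.
So ω_n² = 4.413 ⇒ ω_n = 2.101 rad/s, and ζ = 5.6/(2ω_n) = 1.33.

ω_n = 2.1 rad/s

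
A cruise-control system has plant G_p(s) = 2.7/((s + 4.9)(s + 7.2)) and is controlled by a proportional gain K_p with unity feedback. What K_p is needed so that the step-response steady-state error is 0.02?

K_p = 640

The loop is type 0, so e_ss(step) = 1/(1 + K_pos) with K_pos = K_p·G_p(0).
G_p(0) = 0.07653. Require 1/(1 + K_p·0.07653) = 0.02, so 1 + 0.07653·K_p = 50.
K_p = (50 − 1)/0.07653 = 640.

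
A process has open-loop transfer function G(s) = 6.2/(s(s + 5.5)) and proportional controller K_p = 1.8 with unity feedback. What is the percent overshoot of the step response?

1.05%

The closed-loop denominator s² + 5.5s + 11.16 gives ω_n = √11.16 = 3.341 and ζ = 5.5/(2ω_n) = 0.8232.
%OS = 100·exp(−πζ/√(1−ζ²)) = 100·exp(−π·0.8232/√0.3224) = 1.05%.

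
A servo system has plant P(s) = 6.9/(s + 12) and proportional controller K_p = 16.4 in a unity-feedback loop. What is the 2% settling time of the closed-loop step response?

Closed-loop transfer function: T(s) = K_p·P(s)/(1 + K_p·P(s)) = 113.2/(s + 12 + 113.2) = 113.2/(s + 125.2).
Time constant τ = 1/125.2 = 0.00799 s, so the 2% settling time is about 4τ = 0.032 s.

T_s ≈ 0.032 s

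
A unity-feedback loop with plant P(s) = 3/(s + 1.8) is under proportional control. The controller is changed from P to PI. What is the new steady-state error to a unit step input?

0

The integrator makes K_pos = lim_{s→0} C(s)G(s) infinite, so e_ss = 1/(1+K_pos) = 0.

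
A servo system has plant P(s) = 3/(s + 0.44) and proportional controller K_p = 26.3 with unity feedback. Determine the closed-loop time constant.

Closed-loop transfer function: T(s) = K_p·P(s)/(1 + K_p·P(s)) = 78.9/(s + 0.44 + 78.9) = 78.9/(s + 79.34).
Time constant τ = 1/79.34 = 0.0126 s.

τ = 0.0126 s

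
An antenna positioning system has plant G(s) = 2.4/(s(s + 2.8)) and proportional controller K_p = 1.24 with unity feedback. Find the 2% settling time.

Closed-loop characteristic equation: s² + 2.8s + 2.976 = 0, so ω_n = 1.725 rad/s and ζ = 2.8/(2·1.725) = 0.8115.
2% settling time T_s ≈ 4/(ζω_n) = 4/1.4 = 2.86 s.

T_s ≈ 2.86 s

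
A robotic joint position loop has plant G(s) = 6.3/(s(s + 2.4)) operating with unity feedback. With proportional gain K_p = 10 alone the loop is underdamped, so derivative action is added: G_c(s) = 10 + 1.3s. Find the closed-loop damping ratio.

Forward path: (10 + 1.3s)·6.3/(s(s+2.4)). The closed-loop characteristic equation is s² + (2.4 + 6.3·1.3)s + 6.3·10 = 0.
That is s² + 10.59s + 63 = 0, so ω_n = 7.937 rad/s and ζ = 10.59/(2·7.937) = 0.6671.

ζ = 0.667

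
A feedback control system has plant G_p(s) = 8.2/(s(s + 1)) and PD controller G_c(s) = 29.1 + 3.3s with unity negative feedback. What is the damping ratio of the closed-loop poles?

Forward path: (29.1 + 3.3s)·8.2/(s(s+1)). The closed-loop characteristic equation is s² + (1 + 8.2·3.3)s + 8.2·29.1 = 0.
That is s² + 28.06s + 238.6 = 0, so ω_n = 15.45 rad/s and ζ = 28.06/(2·15.45) = 0.9082.

ζ = 0.908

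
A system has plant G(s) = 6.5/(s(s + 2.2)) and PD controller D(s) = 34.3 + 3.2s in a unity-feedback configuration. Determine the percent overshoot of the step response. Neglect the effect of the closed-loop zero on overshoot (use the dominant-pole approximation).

2.25%

Forward path: (34.3 + 3.2s)·6.5/(s(s+2.2)). The closed-loop characteristic equation is s² + (2.2 + 6.5·3.2)s + 6.5·34.3 = 0.
That is s² + 23s + 222.9 = 0, so ω_n = 14.93 rad/s and ζ = 23/(2·14.93) = 0.7702.
%OS = 100·exp(−πζ/√(1−ζ²)) = 2.25%.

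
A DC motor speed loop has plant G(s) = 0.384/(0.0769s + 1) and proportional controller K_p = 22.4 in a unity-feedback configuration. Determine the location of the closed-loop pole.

s = -124.9

Closed loop: T(s) = K_p·G/(1+K_p·G) = 8.602/(0.0769s + 1 + 8.602), with pole at s = −(1 + 8.602)/0.0769 = −124.9.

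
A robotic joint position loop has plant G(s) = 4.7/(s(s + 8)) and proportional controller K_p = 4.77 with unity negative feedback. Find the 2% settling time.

T_s ≈ 1 s

The closed-loop denominator s² + 8s + 22.42 gives ω_n = √22.42 = 4.735 and ζ = 8/(2ω_n) = 0.8448.
2% settling time T_s ≈ 4/(ζω_n) = 4/4 = 1 s.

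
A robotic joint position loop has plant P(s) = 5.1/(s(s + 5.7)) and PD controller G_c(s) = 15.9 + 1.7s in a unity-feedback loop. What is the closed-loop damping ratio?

Forward path: (15.9 + 1.7s)·5.1/(s(s+5.7)). The closed-loop characteristic equation is s² + (5.7 + 5.1·1.7)s + 5.1·15.9 = 0.
That is s² + 14.37s + 81.09 = 0, so ω_n = 9.005 rad/s and ζ = 14.37/(2·9.005) = 0.7979.

ζ = 0.798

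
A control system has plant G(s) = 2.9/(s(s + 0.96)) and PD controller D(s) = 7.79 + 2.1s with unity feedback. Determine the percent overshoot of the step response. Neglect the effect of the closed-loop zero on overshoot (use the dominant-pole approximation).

3.1%

Forward path: (7.79 + 2.1s)·2.9/(s(s+0.96)). The closed-loop characteristic equation is s² + (0.96 + 2.9·2.1)s + 2.9·7.79 = 0.
That is s² + 7.05s + 22.59 = 0, so ω_n = 4.753 rad/s and ζ = 7.05/(2·4.753) = 0.7416.
%OS = 100·exp(−πζ/√(1−ζ²)) = 3.1%.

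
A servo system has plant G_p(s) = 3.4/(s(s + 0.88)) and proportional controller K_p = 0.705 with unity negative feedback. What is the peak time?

T_p = 2.12 s

The closed-loop denominator s² + 0.88s + 2.397 gives ω_n = √2.397 = 1.548 and ζ = 0.88/(2ω_n) = 0.2842.
Damped frequency ω_d = ω_n√(1−ζ²) = 1.484 rad/s, so peak time T_p = π/ω_d = 2.12 s.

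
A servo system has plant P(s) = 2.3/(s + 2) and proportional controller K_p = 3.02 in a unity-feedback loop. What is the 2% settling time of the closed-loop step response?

Closed-loop transfer function: T(s) = K_p·P(s)/(1 + K_p·P(s)) = 6.946/(s + 2 + 6.946) = 6.946/(s + 8.946).
Time constant τ = 1/8.946 = 0.1118 s, so the 2% settling time is about 4τ = 0.447 s.

T_s ≈ 0.447 s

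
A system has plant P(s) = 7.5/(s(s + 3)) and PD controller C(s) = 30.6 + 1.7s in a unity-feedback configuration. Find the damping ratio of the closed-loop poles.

ζ = 0.52

Forward path: (30.6 + 1.7s)·7.5/(s(s+3)). The closed-loop characteristic equation is s² + (3 + 7.5·1.7)s + 7.5·30.6 = 0.
That is s² + 15.75s + 229.5 = 0, so ω_n = 15.15 rad/s and ζ = 15.75/(2·15.15) = 0.5198.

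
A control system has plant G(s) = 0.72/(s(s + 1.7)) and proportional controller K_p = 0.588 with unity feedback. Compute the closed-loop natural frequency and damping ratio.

1 + K_p·G(s) = 0 gives s² + 1.7s + 0.4234 = 0.
So ω_n² = 0.4234 ⇒ ω_n = 0.6507 rad/s, and ζ = 1.7/(2ω_n) = 1.31.

ω_n = 0.651 rad/s, ζ = 1.31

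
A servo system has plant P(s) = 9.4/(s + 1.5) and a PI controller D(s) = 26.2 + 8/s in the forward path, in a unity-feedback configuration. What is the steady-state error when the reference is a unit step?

The open loop D(s)P(s) has a pole at the origin (type 1), so the static position error constant is infinite and e_ss = 1/(1+∞) = 0.

0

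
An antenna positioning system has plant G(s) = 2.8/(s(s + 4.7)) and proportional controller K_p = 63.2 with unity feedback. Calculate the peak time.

T_p = 0.24 s

From 1 + K_pG(s) = 0: s² + 4.7s + 177 = 0 ⇒ ω_n = 13.3, ζ = 0.1767.
Damped frequency ω_d = ω_n√(1−ζ²) = 13.09 rad/s, so peak time T_p = π/ω_d = 0.24 s.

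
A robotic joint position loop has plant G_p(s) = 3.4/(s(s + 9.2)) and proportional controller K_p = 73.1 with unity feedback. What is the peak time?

From 1 + K_pG_p(s) = 0: s² + 9.2s + 248.5 = 0 ⇒ ω_n = 15.77, ζ = 0.2918.
Damped frequency ω_d = ω_n√(1−ζ²) = 15.08 rad/s, so peak time T_p = π/ω_d = 0.208 s.

T_p = 0.208 s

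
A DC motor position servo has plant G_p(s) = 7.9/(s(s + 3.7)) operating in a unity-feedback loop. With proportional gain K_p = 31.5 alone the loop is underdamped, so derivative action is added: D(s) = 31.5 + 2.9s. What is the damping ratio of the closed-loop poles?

Forward path: (31.5 + 2.9s)·7.9/(s(s+3.7)). The closed-loop characteristic equation is s² + (3.7 + 7.9·2.9)s + 7.9·31.5 = 0.
That is s² + 26.61s + 248.9 = 0, so ω_n = 15.77 rad/s and ζ = 26.61/(2·15.77) = 0.8434.

ζ = 0.843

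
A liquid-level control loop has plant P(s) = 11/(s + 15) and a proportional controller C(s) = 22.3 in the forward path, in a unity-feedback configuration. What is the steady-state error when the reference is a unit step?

The loop is type 0. Static position error constant K_pos = C(0)·P(0) = 22.3·0.7333 = 16.35.
Steady-state error to a unit step: e_ss = 1/(1+K_pos) = 1/17.35 = 0.0576.

0.0576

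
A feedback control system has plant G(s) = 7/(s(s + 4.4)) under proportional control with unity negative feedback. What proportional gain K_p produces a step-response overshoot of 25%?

From %OS = 100·exp(−πζ/√(1−ζ²)) = 25%, ζ = −ln(0.25)/√(π²+ln²(0.25)) = 0.4037.
Characteristic equation s² + 4.4s + 7K_p = 0 gives ζ = 4.4/(2√(7K_p)).
Setting ζ = 0.4037: √(7K_p) = 4.4/(2·0.4037) = 5.449, so K_p = 29.7/7 = 4.24.

K_p = 4.24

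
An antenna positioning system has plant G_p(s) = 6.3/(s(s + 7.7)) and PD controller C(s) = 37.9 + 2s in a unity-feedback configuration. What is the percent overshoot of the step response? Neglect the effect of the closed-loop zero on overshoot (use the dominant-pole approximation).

6.48%

Forward path: (37.9 + 2s)·6.3/(s(s+7.7)). The closed-loop characteristic equation is s² + (7.7 + 6.3·2)s + 6.3·37.9 = 0.
That is s² + 20.3s + 238.8 = 0, so ω_n = 15.45 rad/s and ζ = 20.3/(2·15.45) = 0.6569.
%OS = 100·exp(−πζ/√(1−ζ²)) = 6.48%.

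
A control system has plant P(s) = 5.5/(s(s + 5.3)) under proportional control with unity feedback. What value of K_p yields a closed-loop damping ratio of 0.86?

Closed-loop characteristic equation: s² + 5.3s + K_p·5.5 = 0.
So ω_n = √(5.5K_p) and 2ζω_n = 5.3, giving ζ = 5.3/(2√(5.5K_p)).
Setting ζ = 0.86: √(5.5K_p) = 5.3/(2·0.86) = 3.081, so K_p = 9.495/5.5 = 1.73.

K_p = 1.73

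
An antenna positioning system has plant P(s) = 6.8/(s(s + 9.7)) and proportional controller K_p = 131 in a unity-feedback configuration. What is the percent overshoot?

The closed-loop denominator s² + 9.7s + 890.8 gives ω_n = √890.8 = 29.85 and ζ = 9.7/(2ω_n) = 0.1625.
%OS = 100·exp(−πζ/√(1−ζ²)) = 100·exp(−π·0.1625/√0.9736) = 59.6%.

59.6%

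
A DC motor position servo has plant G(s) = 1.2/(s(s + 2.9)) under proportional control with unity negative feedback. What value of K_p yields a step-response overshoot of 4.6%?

From %OS = 100·exp(−πζ/√(1−ζ²)) = 4.6%, ζ = −ln(0.046)/√(π²+ln²(0.046)) = 0.7.
Characteristic equation s² + 2.9s + 1.2K_p = 0 gives ζ = 2.9/(2√(1.2K_p)).
Setting ζ = 0.7: √(1.2K_p) = 2.9/(2·0.7) = 2.072, so K_p = 4.291/1.2 = 3.58.

K_p = 3.58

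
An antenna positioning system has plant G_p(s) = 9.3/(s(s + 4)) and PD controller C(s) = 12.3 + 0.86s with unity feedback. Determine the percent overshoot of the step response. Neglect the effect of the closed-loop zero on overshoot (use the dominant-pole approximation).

11.9%

Forward path: (12.3 + 0.86s)·9.3/(s(s+4)). The closed-loop characteristic equation is s² + (4 + 9.3·0.86)s + 9.3·12.3 = 0.
That is s² + 12s + 114.4 = 0, so ω_n = 10.7 rad/s and ζ = 12/(2·10.7) = 0.5609.
%OS = 100·exp(−πζ/√(1−ζ²)) = 11.9%.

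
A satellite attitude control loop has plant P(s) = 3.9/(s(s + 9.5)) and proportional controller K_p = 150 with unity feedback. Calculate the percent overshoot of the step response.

The closed-loop denominator s² + 9.5s + 585 gives ω_n = √585 = 24.19 and ζ = 9.5/(2ω_n) = 0.1964.
%OS = 100·exp(−πζ/√(1−ζ²)) = 100·exp(−π·0.1964/√0.9614) = 53.3%.

53.3%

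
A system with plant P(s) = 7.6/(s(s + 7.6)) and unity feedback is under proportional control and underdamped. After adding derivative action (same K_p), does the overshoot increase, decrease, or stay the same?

decrease

The derivative term adds K·K_d to the s-coefficient of the characteristic equation, raising 2ζω_n while ω_n is unchanged; ζ increases, so overshoot decreases.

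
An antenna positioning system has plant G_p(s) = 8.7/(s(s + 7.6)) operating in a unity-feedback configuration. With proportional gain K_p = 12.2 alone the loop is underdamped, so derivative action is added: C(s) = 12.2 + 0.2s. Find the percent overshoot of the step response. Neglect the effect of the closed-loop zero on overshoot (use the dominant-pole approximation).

Forward path: (12.2 + 0.2s)·8.7/(s(s+7.6)). The closed-loop characteristic equation is s² + (7.6 + 8.7·0.2)s + 8.7·12.2 = 0.
That is s² + 9.34s + 106.1 = 0, so ω_n = 10.3 rad/s and ζ = 9.34/(2·10.3) = 0.4533.
%OS = 100·exp(−πζ/√(1−ζ²)) = 20.2%.

20.2%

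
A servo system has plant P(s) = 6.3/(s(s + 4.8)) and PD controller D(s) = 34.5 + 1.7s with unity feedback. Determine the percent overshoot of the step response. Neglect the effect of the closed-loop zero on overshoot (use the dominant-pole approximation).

Forward path: (34.5 + 1.7s)·6.3/(s(s+4.8)). The closed-loop characteristic equation is s² + (4.8 + 6.3·1.7)s + 6.3·34.5 = 0.
That is s² + 15.51s + 217.3 = 0, so ω_n = 14.74 rad/s and ζ = 15.51/(2·14.74) = 0.526.
%OS = 100·exp(−πζ/√(1−ζ²)) = 14.3%.

14.3%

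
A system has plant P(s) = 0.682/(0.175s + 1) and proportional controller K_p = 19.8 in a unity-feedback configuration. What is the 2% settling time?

Closed loop: T(s) = K_p·P/(1+K_p·P) = 13.5/(0.175s + 1 + 13.5), with pole at s = −(1 + 13.5)/0.175 = −82.88.
τ = 1/82.88 = 0.01207 s, so 2% settling time ≈ 4τ = 0.0483 s.

T_s ≈ 0.0483 s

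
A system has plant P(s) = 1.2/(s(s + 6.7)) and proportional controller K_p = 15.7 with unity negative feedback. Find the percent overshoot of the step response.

The closed-loop denominator s² + 6.7s + 18.84 gives ω_n = √18.84 = 4.341 and ζ = 6.7/(2ω_n) = 0.7718.
%OS = 100·exp(−πζ/√(1−ζ²)) = 100·exp(−π·0.7718/√0.4043) = 2.21%.

2.21%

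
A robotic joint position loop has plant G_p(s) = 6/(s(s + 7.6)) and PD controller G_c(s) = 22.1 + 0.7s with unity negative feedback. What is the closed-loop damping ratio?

Forward path: (22.1 + 0.7s)·6/(s(s+7.6)). The closed-loop characteristic equation is s² + (7.6 + 6·0.7)s + 6·22.1 = 0.
That is s² + 11.8s + 132.6 = 0, so ω_n = 11.52 rad/s and ζ = 11.8/(2·11.52) = 0.5124.

ζ = 0.512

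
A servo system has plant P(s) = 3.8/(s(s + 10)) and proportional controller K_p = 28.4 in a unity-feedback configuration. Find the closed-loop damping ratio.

1 + K_p·P(s) = 0 gives s² + 10s + 107.9 = 0.
So ω_n² = 107.9 ⇒ ω_n = 10.39 rad/s, and ζ = 10/(2ω_n) = 0.481.

ζ = 0.481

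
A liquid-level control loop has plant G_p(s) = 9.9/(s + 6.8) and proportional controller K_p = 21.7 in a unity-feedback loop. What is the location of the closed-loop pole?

s = -221.6

Closed-loop transfer function: T(s) = K_p·G_p(s)/(1 + K_p·G_p(s)) = 214.8/(s + 6.8 + 214.8) = 214.8/(s + 221.6).
The closed-loop pole is at s = −221.6.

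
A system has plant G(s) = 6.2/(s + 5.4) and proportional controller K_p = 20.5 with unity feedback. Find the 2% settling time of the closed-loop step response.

Closed-loop transfer function: T(s) = K_p·G(s)/(1 + K_p·G(s)) = 127.1/(s + 5.4 + 127.1) = 127.1/(s + 132.5).
Time constant τ = 1/132.5 = 0.007547 s, so the 2% settling time is about 4τ = 0.0302 s.

T_s ≈ 0.0302 s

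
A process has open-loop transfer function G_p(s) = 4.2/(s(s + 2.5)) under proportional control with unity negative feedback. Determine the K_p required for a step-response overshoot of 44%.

K_p = 5.82

From %OS = 100·exp(−πζ/√(1−ζ²)) = 44%, ζ = −ln(0.44)/√(π²+ln²(0.44)) = 0.2528.
Characteristic equation s² + 2.5s + 4.2K_p = 0 gives ζ = 2.5/(2√(4.2K_p)).
Setting ζ = 0.2528: √(4.2K_p) = 2.5/(2·0.2528) = 4.944, so K_p = 24.44/4.2 = 5.82.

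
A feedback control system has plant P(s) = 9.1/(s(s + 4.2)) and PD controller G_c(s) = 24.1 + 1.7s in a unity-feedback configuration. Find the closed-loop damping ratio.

ζ = 0.664

Forward path: (24.1 + 1.7s)·9.1/(s(s+4.2)). The closed-loop characteristic equation is s² + (4.2 + 9.1·1.7)s + 9.1·24.1 = 0.
That is s² + 19.67s + 219.3 = 0, so ω_n = 14.81 rad/s and ζ = 19.67/(2·14.81) = 0.6641.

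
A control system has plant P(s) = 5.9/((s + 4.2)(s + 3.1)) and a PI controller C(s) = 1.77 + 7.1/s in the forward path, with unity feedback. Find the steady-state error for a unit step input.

0

The open loop C(s)P(s) has a pole at the origin (type 1), so the static position error constant is infinite and e_ss = 1/(1+∞) = 0.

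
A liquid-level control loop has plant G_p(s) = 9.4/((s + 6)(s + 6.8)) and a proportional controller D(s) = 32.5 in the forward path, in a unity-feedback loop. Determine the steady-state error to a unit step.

0.118

The loop is type 0. Static position error constant K_pos = D(0)·G_p(0) = 32.5·0.2304 = 7.488.
Steady-state error to a unit step: e_ss = 1/(1+K_pos) = 1/8.488 = 0.118.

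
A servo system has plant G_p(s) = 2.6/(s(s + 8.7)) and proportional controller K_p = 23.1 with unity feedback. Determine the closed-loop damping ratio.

ζ = 0.561

1 + K_p·G_p(s) = 0 gives s² + 8.7s + 60.06 = 0.
Matching s² + 2ζω_n s + ω_n²: ω_n = √60.06 = 7.75 rad/s and 2ζω_n = 8.7, so ζ = 8.7/(2·7.75) = 0.561.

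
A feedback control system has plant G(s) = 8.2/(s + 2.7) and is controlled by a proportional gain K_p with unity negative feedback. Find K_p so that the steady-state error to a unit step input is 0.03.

K_p = 10.6

For a type-0 loop with proportional control, e_ss = 1/(1 + K_p·G(0)).
G(0) = 3.037. Require 1/(1 + K_p·3.037) = 0.03, so 1 + 3.037·K_p = 33.33.
K_p = (33.33 − 1)/3.037 = 10.6.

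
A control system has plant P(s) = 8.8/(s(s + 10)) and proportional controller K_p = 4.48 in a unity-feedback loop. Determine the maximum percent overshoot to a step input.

From 1 + K_pP(s) = 0: s² + 10s + 39.42 = 0 ⇒ ω_n = 6.279, ζ = 0.7963.
%OS = 100·exp(−πζ/√(1−ζ²)) = 100·exp(−π·0.7963/√0.3659) = 1.6%.

1.6%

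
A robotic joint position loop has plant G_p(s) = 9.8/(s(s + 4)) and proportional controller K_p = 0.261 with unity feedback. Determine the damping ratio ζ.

ζ = 1.25

1 + K_p·G_p(s) = 0 gives s² + 4s + 2.558 = 0.
Matching s² + 2ζω_n s + ω_n²: ω_n = √2.558 = 1.599 rad/s and 2ζω_n = 4, so ζ = 4/(2·1.599) = 1.25.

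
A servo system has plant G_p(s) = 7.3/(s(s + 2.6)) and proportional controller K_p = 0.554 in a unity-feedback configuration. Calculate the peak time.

T_p = 2.05 s

The closed-loop denominator s² + 2.6s + 4.044 gives ω_n = √4.044 = 2.011 and ζ = 2.6/(2ω_n) = 0.6464.
Damped frequency ω_d = ω_n√(1−ζ²) = 1.534 rad/s, so peak time T_p = π/ω_d = 2.05 s.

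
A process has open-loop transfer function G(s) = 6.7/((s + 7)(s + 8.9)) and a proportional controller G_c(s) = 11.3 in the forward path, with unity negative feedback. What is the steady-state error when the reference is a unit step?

The loop is type 0. Static position error constant K_pos = G_c(0)·G(0) = 11.3·0.1075 = 1.215.
Steady-state error to a unit step: e_ss = 1/(1+K_pos) = 1/2.215 = 0.451.

0.451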